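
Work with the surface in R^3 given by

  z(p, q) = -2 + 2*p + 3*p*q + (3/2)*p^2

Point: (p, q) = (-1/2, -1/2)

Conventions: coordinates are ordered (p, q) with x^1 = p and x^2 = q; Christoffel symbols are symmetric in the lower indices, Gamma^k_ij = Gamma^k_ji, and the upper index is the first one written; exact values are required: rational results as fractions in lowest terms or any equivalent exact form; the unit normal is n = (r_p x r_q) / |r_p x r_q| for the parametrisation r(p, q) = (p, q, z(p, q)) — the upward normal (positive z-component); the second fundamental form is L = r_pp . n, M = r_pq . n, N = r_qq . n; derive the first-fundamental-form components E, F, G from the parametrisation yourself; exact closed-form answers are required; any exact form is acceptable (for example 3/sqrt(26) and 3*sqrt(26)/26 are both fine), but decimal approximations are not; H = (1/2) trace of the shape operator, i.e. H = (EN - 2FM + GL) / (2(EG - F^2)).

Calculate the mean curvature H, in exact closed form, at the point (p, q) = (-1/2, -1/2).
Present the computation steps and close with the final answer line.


z_p = -1, z_q = -3/2, z_pp = 3, z_pq = 3, z_qq = 0
E = 2, F = 3/2, G = 13/4; answer radicand W^2 = 17/4
unnormalised second-form numerators: l = 3, m = 3, n = 0; L = l/sqrt(17/4), and similarly M = m/sqrt(W^2), N = n/sqrt(W^2)
H = (E*n - 2*F*m + G*l) / (2*(EG - F^2)*sqrt(W^2)); E*n - 2*F*m + G*l = 3/4, EG - F^2 = 17/4, so H = (3/34)/sqrt(17/4)

Answer: H = 3*sqrt(17)/289


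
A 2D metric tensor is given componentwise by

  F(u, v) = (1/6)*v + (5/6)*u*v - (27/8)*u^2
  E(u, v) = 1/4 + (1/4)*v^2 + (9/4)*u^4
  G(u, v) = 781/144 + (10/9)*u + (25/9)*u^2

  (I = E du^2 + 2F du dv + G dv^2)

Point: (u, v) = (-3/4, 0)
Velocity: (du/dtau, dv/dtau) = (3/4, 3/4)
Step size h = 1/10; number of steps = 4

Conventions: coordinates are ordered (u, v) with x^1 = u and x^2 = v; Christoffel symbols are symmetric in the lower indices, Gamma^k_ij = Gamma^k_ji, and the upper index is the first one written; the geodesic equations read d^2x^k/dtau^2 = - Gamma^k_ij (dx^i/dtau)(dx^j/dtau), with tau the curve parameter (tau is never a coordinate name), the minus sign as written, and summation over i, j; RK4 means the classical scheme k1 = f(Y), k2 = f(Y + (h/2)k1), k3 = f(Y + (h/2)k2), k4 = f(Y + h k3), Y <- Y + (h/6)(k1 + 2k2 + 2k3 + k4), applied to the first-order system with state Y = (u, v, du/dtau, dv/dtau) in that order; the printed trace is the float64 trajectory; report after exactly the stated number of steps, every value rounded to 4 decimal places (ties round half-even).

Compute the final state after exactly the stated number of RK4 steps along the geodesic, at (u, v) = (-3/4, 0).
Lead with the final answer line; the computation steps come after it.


Answer: u = -0.4669, v = 0.2821, du/dtau = 0.5865, dv/dtau = 0.6528

f(Y) = (du/dtau, dv/dtau, -Gamma^u_ij Y'^i Y'^j, -Gamma^v_ij Y'^i Y'^j) with the Gammas evaluated at the stage position; h = 0.100000; intermediate values shown to 6 dp
step 0: u = -0.7500, v = 0.0000, du/dtau = 0.7500, dv/dtau = 0.7500
step 1:
  k1: at (u, v) = (-0.750000, 0.000000), (du/dtau, dv/dtau) = (0.750000, 0.750000); Gamma_uuu = -0.894333, Gamma_uuv = -1.253205, Gamma_uvv = 2.843119, Gamma_vuu = 0.546853, Gamma_vuv = -0.634983, Gamma_vvv = 0.877243; k1 = (0.750000, 0.750000, 0.313663, -0.086698)
  k2: at (u, v) = (-0.712500, 0.037500), (du/dtau, dv/dtau) = (0.765683, 0.745665); Gamma_uuu = -0.730478, Gamma_uuv = -1.187477, Gamma_uvv = 2.972597, Gamma_vuu = 0.590522, Gamma_vuv = -0.575492, Gamma_vvv = 0.850810; k2 = (0.765683, 0.745665, 0.131409, -0.162123)
  k3: at (u, v) = (-0.711716, 0.037283), (du/dtau, dv/dtau) = (0.756570, 0.741894); Gamma_uuu = -0.727945, Gamma_uuv = -1.185311, Gamma_uvv = 2.972593, Gamma_vuu = 0.591036, Gamma_vuv = -0.573961, Gamma_vvv = 0.849210; k3 = (0.756570, 0.741894, 0.111159, -0.161396)
  k4: at (u, v) = (-0.674343, 0.074189), (du/dtau, dv/dtau) = (0.761116, 0.733860); Gamma_uuu = -0.556320, Gamma_uuv = -1.078471, Gamma_uvv = 3.027647, Gamma_vuu = 0.627363, Gamma_vuv = -0.506008, Gamma_vvv = 0.797548; k4 = (0.761116, 0.733860, -0.103501, -0.227686)
  Y <- Y + (h/6)(k1 + 2k2 + 2k3 + k4): u = -0.6741, v = 0.0743, du/dtau = 0.7616, dv/dtau = 0.7340
step 2:
  k1: at (u, v) = (-0.674073, 0.074316), (du/dtau, dv/dtau) = (0.761588, 0.733976); Gamma_uuu = -0.555244, Gamma_uuv = -1.077550, Gamma_uvv = 3.027511, Gamma_vuu = 0.627539, Gamma_vuv = -0.505482, Gamma_vvv = 0.796999; k1 = (0.761588, 0.733976, -0.104259, -0.228226)
  k2: at (u, v) = (-0.635994, 0.111015), (du/dtau, dv/dtau) = (0.756375, 0.722565); Gamma_uuu = -0.385106, Gamma_uuv = -0.931804, Gamma_uvv = 2.995790, Gamma_vuu = 0.653443, Gamma_vuv = -0.431592, Gamma_vvv = 0.720915; k2 = (0.756375, 0.722565, -0.325263, -0.278471)
  k3: at (u, v) = (-0.636254, 0.110445), (du/dtau, dv/dtau) = (0.745325, 0.720053); Gamma_uuu = -0.386641, Gamma_uuv = -0.932977, Gamma_uvv = 2.995905, Gamma_vuu = 0.653186, Gamma_vuv = -0.432101, Gamma_vvv = 0.721345; k3 = (0.745325, 0.720053, -0.337114, -0.273057)
  k4: at (u, v) = (-0.599540, 0.146322), (du/dtau, dv/dtau) = (0.727877, 0.706671); Gamma_uuu = -0.237039, Gamma_uuv = -0.767282, Gamma_uvv = 2.883477, Gamma_vuu = 0.665947, Gamma_vuv = -0.361026, Gamma_vvv = 0.632138; k4 = (0.727877, 0.706671, -0.525043, -0.297100)
  Y <- Y + (h/6)(k1 + 2k2 + 2k3 + k4): u = -0.5992, v = 0.1464, du/dtau = 0.7290, dv/dtau = 0.7068
step 3:
  k1: at (u, v) = (-0.599192, 0.146414), (du/dtau, dv/dtau) = (0.729021, 0.706837); Gamma_uuu = -0.236043, Gamma_uuv = -0.765748, Gamma_uvv = 2.881846, Gamma_vuu = 0.665914, Gamma_vuv = -0.360380, Gamma_vvv = 0.631153; k1 = (0.729021, 0.706837, -0.525194, -0.297843)
  k2: at (u, v) = (-0.562741, 0.181756), (du/dtau, dv/dtau) = (0.702761, 0.691944); Gamma_uuu = -0.111631, Gamma_uuv = -0.588814, Gamma_uvv = 2.697212, Gamma_vuu = 0.665565, Gamma_vuv = -0.293991, Gamma_vvv = 0.533802; k2 = (0.702761, 0.691944, -0.663612, -0.298364)
  k3: at (u, v) = (-0.564054, 0.181012), (du/dtau, dv/dtau) = (0.695840, 0.691918); Gamma_uuu = -0.114989, Gamma_uuv = -0.594899, Gamma_uvv = 2.705109, Gamma_vuu = 0.665974, Gamma_vuv = -0.296219, Gamma_vvv = 0.537480; k3 = (0.695840, 0.691918, -0.666551, -0.294541)
  k4: at (u, v) = (-0.529608, 0.215606), (du/dtau, dv/dtau) = (0.662366, 0.677382); Gamma_uuu = -0.021112, Gamma_uuv = -0.426176, Gamma_uvv = 2.480059, Gamma_vuu = 0.655362, Gamma_vuv = -0.239434, Gamma_vvv = 0.444328; k4 = (0.662366, 0.677382, -0.746277, -0.276549)
  Y <- Y + (h/6)(k1 + 2k2 + 2k3 + k4): u = -0.5294, v = 0.2156, du/dtau = 0.6635, dv/dtau = 0.6775
step 4:
  k1: at (u, v) = (-0.529382, 0.215613), (du/dtau, dv/dtau) = (0.663491, 0.677500); Gamma_uuu = -0.020827, Gamma_uuv = -0.425266, Gamma_uvv = 2.478468, Gamma_vuu = 0.655194, Gamma_vuv = -0.239113, Gamma_vvv = 0.443702; k1 = (0.663491, 0.677500, -0.746137, -0.277122)
  k2: at (u, v) = (-0.496208, 0.249488), (du/dtau, dv/dtau) = (0.626184, 0.663644); Gamma_uuu = 0.045050, Gamma_uuv = -0.269964, Gamma_uvv = 2.227406, Gamma_vuu = 0.636250, Gamma_vuv = -0.191455, Gamma_vvv = 0.357823; k2 = (0.626184, 0.663644, -0.774291, -0.247948)
  k3: at (u, v) = (-0.498073, 0.248796), (du/dtau, dv/dtau) = (0.624776, 0.665102); Gamma_uuu = 0.043149, Gamma_uuv = -0.277331, Gamma_uvv = 2.241702, Gamma_vuu = 0.637835, Gamma_vuv = -0.193786, Gamma_vvv = 0.362531; k3 = (0.624776, 0.665102, -0.778001, -0.248294)
  k4: at (u, v) = (-0.466904, 0.282124), (du/dtau, dv/dtau) = (0.585691, 0.652671); Gamma_uuu = 0.086199, Gamma_uuv = -0.141331, Gamma_uvv = 1.987532, Gamma_vuu = 0.614296, Gamma_vuv = -0.155026, Gamma_vvv = 0.288010; k4 = (0.585691, 0.652671, -0.768165, -0.214889)
  Y <- Y + (h/6)(k1 + 2k2 + 2k3 + k4): u = -0.4669, v = 0.2821, du/dtau = 0.5865, dv/dtau = 0.6528


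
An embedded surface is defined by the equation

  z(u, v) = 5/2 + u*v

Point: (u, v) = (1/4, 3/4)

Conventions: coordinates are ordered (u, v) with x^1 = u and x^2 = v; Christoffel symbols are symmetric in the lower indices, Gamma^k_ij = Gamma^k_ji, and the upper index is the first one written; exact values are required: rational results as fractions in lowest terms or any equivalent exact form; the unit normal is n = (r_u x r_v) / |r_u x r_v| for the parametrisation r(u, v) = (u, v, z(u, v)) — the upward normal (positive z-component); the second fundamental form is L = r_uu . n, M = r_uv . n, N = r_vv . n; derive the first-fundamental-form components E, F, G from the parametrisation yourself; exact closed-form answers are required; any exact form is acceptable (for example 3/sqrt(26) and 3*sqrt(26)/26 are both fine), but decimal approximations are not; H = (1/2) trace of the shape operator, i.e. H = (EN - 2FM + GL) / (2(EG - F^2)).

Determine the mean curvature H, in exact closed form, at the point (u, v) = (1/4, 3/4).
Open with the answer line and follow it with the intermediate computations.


Answer: H = -3*sqrt(26)/169

z_u = 3/4, z_v = 1/4, z_uu = 0, z_uv = 1, z_vv = 0
E = 25/16, F = 3/16, G = 17/16; answer radicand W^2 = 13/8
unnormalised second-form numerators: l = 0, m = 1, n = 0; L = l/sqrt(13/8), and similarly M = m/sqrt(W^2), N = n/sqrt(W^2)
H = (E*n - 2*F*m + G*l) / (2*(EG - F^2)*sqrt(W^2)); E*n - 2*F*m + G*l = -3/8, EG - F^2 = 13/8, so H = (-3/26)/sqrt(13/8)


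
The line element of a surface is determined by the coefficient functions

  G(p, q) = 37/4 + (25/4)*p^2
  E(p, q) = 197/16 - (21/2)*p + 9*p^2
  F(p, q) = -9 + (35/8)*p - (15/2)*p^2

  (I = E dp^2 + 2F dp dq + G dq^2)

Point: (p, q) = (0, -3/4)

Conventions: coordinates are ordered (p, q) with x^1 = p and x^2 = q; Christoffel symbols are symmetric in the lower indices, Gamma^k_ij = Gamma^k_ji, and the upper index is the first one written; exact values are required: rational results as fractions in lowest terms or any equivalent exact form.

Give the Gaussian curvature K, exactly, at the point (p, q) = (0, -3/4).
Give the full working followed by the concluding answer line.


E = 197/16, F = -9, G = 37/4, EG - F^2 = 2105/64 at the point
E_p = -21/2, E_q = 0, F_p = 35/8, F_q = 0, G_p = 0, G_q = 0
E_qq = 0, F_pq = 0, G_pp = 25/2
By Brioschi, K is (det M1 - det M2) divided by (EG - F^2) squared.
M1 = [[-E_qq/2 + F_pq - G_pp/2, E_p/2, F_p - E_q/2], [F_q - G_p/2, E, F], [G_q/2, F, G]] = [[-25/4, -21/4, 35/8], [0, 197/16, -9], [0, -9, 37/4]]; det M1 = -52625/256
M2 = [[0, E_q/2, G_p/2], [E_q/2, E, F], [G_p/2, F, G]] = [[0, 0, 0], [0, 197/16, -9], [0, -9, 37/4]]; det M2 = 0
det M1 - det M2 = -52625/256; K = -52625/256 / (2105/64)^2 = -80/421

Answer: K = -80/421


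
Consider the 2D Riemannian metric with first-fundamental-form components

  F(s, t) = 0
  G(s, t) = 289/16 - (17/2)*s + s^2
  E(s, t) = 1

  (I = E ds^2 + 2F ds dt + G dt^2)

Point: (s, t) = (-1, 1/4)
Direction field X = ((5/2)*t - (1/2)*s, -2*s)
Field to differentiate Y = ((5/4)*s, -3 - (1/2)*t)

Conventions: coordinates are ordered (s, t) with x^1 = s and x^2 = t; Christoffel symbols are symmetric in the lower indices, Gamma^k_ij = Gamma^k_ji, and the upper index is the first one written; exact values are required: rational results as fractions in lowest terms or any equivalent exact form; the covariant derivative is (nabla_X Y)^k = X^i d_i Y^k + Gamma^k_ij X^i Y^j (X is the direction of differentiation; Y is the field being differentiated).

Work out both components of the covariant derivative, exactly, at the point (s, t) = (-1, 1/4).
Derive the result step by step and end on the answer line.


E = 1, F = 0, G = 441/16 at the point
E_s = 0, E_t = 0, F_s = 0, F_t = 0, G_s = -21/2, G_t = 0
EG - F^2 = 441/16;  g^inv = (16/441) * [[441/16, 0], [0, 1]]
first-kind symbols [ij,l] = (1/2)(d_i g_jl + d_j g_il - d_l g_ij): [ss,s] = E_s/2 = 0, [ss,t] = F_s - E_t/2 = 0, [st,s] = E_t/2 = 0, [st,t] = G_s/2 = -21/4, [tt,s] = F_t - G_s/2 = 21/4, [tt,t] = G_t/2 = 0
Gamma^s_ij = (G*[ij,s] - F*[ij,t])/(EG - F^2), Gamma^t_ij = (E*[ij,t] - F*[ij,s])/(EG - F^2)
Gamma_sss = 0, Gamma_sst = 0, Gamma_stt = 21/4, Gamma_tss = 0, Gamma_tst = -4/21, Gamma_ttt = 0
X = (9/8, 2), Y = (-5/4, -25/8) at the point

Answer: (nabla_X Y)^s = -1005/32, (nabla_X Y)^t = 7/48


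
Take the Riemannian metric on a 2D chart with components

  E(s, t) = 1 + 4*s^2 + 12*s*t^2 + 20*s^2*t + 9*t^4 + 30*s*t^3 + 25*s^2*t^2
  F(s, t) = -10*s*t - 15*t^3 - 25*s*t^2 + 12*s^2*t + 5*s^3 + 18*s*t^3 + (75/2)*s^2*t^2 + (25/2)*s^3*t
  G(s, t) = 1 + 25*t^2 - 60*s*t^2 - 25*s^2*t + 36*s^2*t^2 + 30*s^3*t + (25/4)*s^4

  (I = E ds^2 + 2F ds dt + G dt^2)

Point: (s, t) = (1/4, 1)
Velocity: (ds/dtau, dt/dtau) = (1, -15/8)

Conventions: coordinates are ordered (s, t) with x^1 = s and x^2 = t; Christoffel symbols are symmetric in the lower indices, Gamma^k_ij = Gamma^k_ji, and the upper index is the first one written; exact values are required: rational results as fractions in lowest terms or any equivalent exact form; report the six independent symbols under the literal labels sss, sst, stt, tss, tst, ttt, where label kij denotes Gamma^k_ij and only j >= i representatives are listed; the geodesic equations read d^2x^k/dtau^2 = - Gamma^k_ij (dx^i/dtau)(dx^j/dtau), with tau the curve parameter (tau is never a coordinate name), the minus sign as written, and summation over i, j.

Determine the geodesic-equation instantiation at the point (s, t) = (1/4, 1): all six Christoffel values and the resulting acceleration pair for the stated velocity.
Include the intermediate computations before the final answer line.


E = 377/16, F = -2033/128, G = 12473/1024 at the point
E_s = 133/2, E_t = 551/8, F_s = 353/32, F_t = -5231/128, G_s = -3103/64, G_t = 749/32
EG - F^2 = 35577/1024;  g^inv = (1024/35577) * [[12473/1024, 2033/128], [2033/128, 377/16]]
first-kind symbols [ij,l] = (1/2)(d_i g_jl + d_j g_il - d_l g_ij): [ss,s] = E_s/2 = 133/4, [ss,t] = F_s - E_t/2 = -749/32, [st,s] = E_t/2 = 551/16, [st,t] = G_s/2 = -3103/128, [tt,s] = F_t - G_s/2 = -133/8, [tt,t] = G_t/2 = 749/64
Gamma^s_ij = (G*[ij,s] - F*[ij,t])/(EG - F^2), Gamma^t_ij = (E*[ij,t] - F*[ij,s])/(EG - F^2)
Gamma_sss = 34048/35577, Gamma_sst = 35264/35577, Gamma_stt = -17024/35577, Gamma_tss = -23968/35577, Gamma_tst = -24824/35577, Gamma_ttt = 11984/35577
d^2s/dtau^2 = -(Gamma_sss*(1)^2 + 2*Gamma_sst*(1)*(-15/8) + Gamma_stt*(-15/8)^2) = 158042/35577
d^2t/dtau^2 = -(Gamma_tss*(1)^2 + 2*Gamma_tst*(1)*(-15/8) + Gamma_ttt*(-15/8)^2) = -445013/142308

Answer: Gamma_sss = 34048/35577, Gamma_sst = 35264/35577, Gamma_stt = -17024/35577, Gamma_tss = -23968/35577, Gamma_tst = -24824/35577, Gamma_ttt = 11984/35577; accelerations (d^2s/dtau^2, d^2t/dtau^2) = (158042/35577, -445013/142308)


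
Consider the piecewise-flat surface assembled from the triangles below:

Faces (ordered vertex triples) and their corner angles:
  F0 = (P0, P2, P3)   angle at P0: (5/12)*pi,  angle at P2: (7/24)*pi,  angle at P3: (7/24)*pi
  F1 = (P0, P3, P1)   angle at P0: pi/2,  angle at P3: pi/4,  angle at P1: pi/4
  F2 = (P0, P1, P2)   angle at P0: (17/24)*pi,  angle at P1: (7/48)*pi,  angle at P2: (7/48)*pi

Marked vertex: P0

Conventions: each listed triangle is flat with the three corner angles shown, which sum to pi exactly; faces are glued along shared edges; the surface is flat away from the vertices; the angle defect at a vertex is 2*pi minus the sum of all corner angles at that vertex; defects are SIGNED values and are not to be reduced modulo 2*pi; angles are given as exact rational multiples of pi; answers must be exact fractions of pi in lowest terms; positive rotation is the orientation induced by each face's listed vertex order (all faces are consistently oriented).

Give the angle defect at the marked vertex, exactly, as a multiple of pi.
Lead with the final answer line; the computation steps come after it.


Answer: defect(P0) = (3/8)*pi

Sum of corner angles at P0: (13/8)*pi
defect = 2*pi - (13/8)*pi


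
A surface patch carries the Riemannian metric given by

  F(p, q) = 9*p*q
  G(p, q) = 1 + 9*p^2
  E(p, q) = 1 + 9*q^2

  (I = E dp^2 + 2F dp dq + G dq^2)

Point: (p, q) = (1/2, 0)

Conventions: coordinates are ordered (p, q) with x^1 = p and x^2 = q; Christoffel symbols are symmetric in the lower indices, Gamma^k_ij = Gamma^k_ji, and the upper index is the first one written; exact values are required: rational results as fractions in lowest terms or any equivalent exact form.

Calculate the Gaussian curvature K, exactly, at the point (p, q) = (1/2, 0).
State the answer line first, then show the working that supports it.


Answer: K = -144/169

E = 1, F = 0, G = 13/4, EG - F^2 = 13/4 at the point
E_p = 0, E_q = 0, F_p = 0, F_q = 9/2, G_p = 9, G_q = 0
E_qq = 18, F_pq = 9, G_pp = 18
Using the Brioschi determinant formula for K from the metric derivatives:
M1 = [[-E_qq/2 + F_pq - G_pp/2, E_p/2, F_p - E_q/2], [F_q - G_p/2, E, F], [G_q/2, F, G]] = [[-9, 0, 0], [0, 1, 0], [0, 0, 13/4]]; det M1 = -117/4
M2 = [[0, E_q/2, G_p/2], [E_q/2, E, F], [G_p/2, F, G]] = [[0, 0, 9/2], [0, 1, 0], [9/2, 0, 13/4]]; det M2 = -81/4
det M1 - det M2 = -9; K = -9 / (13/4)^2 = -144/169


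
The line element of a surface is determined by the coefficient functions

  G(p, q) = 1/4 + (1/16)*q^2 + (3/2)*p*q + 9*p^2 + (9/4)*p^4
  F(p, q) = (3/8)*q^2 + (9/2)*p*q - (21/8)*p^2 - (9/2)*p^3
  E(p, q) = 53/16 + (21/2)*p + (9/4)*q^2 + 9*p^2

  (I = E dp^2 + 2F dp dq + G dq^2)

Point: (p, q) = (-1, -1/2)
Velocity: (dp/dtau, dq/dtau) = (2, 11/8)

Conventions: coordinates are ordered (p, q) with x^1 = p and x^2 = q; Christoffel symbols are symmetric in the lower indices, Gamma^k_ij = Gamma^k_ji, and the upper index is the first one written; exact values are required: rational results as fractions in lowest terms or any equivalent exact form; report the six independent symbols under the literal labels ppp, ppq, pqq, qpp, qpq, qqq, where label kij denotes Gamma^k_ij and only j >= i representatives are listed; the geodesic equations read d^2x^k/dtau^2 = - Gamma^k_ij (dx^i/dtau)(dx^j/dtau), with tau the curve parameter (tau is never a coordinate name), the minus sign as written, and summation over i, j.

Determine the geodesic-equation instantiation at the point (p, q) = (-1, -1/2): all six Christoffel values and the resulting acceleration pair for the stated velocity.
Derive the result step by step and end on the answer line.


E = 19/8, F = 135/32, G = 785/64 at the point
E_p = -15/2, E_q = -9/4, F_p = -21/2, F_q = -39/8, G_p = -111/4, G_q = -25/16
EG - F^2 = 11605/1024;  g^inv = (1024/11605) * [[785/64, -135/32], [-135/32, 19/8]]
first-kind symbols [ij,l] = (1/2)(d_i g_jl + d_j g_il - d_l g_ij): [pp,p] = E_p/2 = -15/4, [pp,q] = F_p - E_q/2 = -75/8, [pq,p] = E_q/2 = -9/8, [pq,q] = G_p/2 = -111/8, [qq,p] = F_q - G_p/2 = 9, [qq,q] = G_q/2 = -25/32
Gamma^p_ij = (G*[ij,p] - F*[ij,q])/(EG - F^2), Gamma^q_ij = (E*[ij,q] - F*[ij,p])/(EG - F^2)
Gamma_ppp = -120/211, Gamma_ppq = 9162/2321, Gamma_pqq = 23283/2321, Gamma_qpp = -120/211, Gamma_qpq = -28884/11605, Gamma_qqq = -8156/2321
d^2p/dtau^2 = -(Gamma_ppp*(2)^2 + 2*Gamma_ppq*(2)*(11/8) + Gamma_pqq*(11/8)^2) = -518577/13504
d^2q/dtau^2 = -(Gamma_qpp*(2)^2 + 2*Gamma_qpq*(2)*(11/8) + Gamma_qqq*(11/8)^2) = 381617/16880

Answer: Gamma_ppp = -120/211, Gamma_ppq = 9162/2321, Gamma_pqq = 23283/2321, Gamma_qpp = -120/211, Gamma_qpq = -28884/11605, Gamma_qqq = -8156/2321; accelerations (d^2p/dtau^2, d^2q/dtau^2) = (-518577/13504, 381617/16880)


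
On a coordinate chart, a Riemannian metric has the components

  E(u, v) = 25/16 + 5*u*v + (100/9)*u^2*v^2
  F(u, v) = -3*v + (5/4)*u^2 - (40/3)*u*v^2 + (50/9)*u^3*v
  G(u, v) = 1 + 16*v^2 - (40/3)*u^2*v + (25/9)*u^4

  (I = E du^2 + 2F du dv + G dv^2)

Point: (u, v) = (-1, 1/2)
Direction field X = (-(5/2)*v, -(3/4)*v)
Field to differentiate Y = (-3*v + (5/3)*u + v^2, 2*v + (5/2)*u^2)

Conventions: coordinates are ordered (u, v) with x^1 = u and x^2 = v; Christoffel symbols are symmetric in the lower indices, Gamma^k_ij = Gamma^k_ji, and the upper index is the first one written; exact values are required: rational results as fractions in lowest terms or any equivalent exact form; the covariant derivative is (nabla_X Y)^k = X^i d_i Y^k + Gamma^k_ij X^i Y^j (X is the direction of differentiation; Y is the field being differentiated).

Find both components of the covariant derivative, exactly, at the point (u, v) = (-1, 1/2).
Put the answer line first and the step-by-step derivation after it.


Answer: (nabla_X Y)^u = -6627/562, (nabla_X Y)^v = 2861/1686

E = 265/144, F = 11/36, G = 10/9 at the point
E_u = -55/18, E_v = 55/9, F_u = 5/2, F_v = 43/9, G_u = 20/9, G_v = 8/3
EG - F^2 = 281/144;  g^inv = (144/281) * [[10/9, -11/36], [-11/36, 265/144]]
first-kind symbols [ij,l] = (1/2)(d_i g_jl + d_j g_il - d_l g_ij): [uu,u] = E_u/2 = -55/36, [uu,v] = F_u - E_v/2 = -5/9, [uv,u] = E_v/2 = 55/18, [uv,v] = G_u/2 = 10/9, [vv,u] = F_v - G_u/2 = 11/3, [vv,v] = G_v/2 = 4/3
Gamma^u_ij = (G*[ij,u] - F*[ij,v])/(EG - F^2), Gamma^v_ij = (E*[ij,v] - F*[ij,u])/(EG - F^2)
Gamma_uuu = -220/281, Gamma_uuv = 440/281, Gamma_uvv = 528/281, Gamma_vuu = -80/281, Gamma_vuv = 160/281, Gamma_vvv = 192/281
X = (-5/4, -3/8), Y = (-35/12, 7/2) at the point


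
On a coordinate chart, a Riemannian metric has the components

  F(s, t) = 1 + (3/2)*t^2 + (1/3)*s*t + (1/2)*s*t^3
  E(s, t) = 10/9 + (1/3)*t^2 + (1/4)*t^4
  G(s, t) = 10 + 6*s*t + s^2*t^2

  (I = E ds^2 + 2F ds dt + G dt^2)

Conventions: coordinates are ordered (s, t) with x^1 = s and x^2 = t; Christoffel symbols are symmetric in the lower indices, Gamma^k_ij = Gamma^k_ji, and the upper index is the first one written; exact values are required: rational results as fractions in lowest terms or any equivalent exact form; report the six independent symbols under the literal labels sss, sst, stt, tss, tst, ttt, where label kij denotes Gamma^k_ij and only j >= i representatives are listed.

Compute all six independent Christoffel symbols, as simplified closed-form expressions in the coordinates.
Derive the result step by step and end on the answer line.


E = 10/9 + (1/3)*t^2 + (1/4)*t^4; F = 1 + (3/2)*t^2 + (1/3)*s*t + (1/2)*s*t^3; G = 10 + 6*s*t + s^2*t^2
Gamma^k_ij = (1/2) g^{kl} (d_i g_jl + d_j g_il - d_l g_ij), with g^inv = (1/(EG-F^2)) [[G, -F], [-F, E]]
first partials: E_s = 0, E_t = (2/3)*t + t^3, F_s = (1/3)*t + (1/2)*t^3, F_t = 3*t + (1/3)*s + (3/2)*s*t^2, G_s = 6*t + 2*s*t^2, G_t = 6*s + 2*s^2*t
D = EG - F^2 = 91/9 + (1/3)*t^2 + 6*s*t + (1/4)*t^4 + s^2*t^2
expanded: Gamma^s_ss = (G E_s - 2F F_s + F E_t)/(2D), Gamma^s_st = (G E_t - F G_s)/(2D), Gamma^s_tt = (2G F_t - G G_s - F G_t)/(2D), Gamma^t_ss = (2E F_s - E E_t - F E_s)/(2D), Gamma^t_st = (E G_s - F E_t)/(2D), Gamma^t_tt = (E G_t - 2F F_t + F G_s)/(2D); substitute and cancel common factors

Answer: Gamma_sss = 0, Gamma_sst = (18*t^3 + 12*t)/(36*s^2*t^2 + 216*s*t + 9*t^4 + 12*t^2 + 364), Gamma_stt = (18*s*t^2 + 12*s)/(36*s^2*t^2 + 216*s*t + 9*t^4 + 12*t^2 + 364), Gamma_tss = 0, Gamma_tst = (36*s*t^2 + 108*t)/(36*s^2*t^2 + 216*s*t + 9*t^4 + 12*t^2 + 364), Gamma_ttt = (36*s^2*t + 108*s)/(36*s^2*t^2 + 216*s*t + 9*t^4 + 12*t^2 + 364)


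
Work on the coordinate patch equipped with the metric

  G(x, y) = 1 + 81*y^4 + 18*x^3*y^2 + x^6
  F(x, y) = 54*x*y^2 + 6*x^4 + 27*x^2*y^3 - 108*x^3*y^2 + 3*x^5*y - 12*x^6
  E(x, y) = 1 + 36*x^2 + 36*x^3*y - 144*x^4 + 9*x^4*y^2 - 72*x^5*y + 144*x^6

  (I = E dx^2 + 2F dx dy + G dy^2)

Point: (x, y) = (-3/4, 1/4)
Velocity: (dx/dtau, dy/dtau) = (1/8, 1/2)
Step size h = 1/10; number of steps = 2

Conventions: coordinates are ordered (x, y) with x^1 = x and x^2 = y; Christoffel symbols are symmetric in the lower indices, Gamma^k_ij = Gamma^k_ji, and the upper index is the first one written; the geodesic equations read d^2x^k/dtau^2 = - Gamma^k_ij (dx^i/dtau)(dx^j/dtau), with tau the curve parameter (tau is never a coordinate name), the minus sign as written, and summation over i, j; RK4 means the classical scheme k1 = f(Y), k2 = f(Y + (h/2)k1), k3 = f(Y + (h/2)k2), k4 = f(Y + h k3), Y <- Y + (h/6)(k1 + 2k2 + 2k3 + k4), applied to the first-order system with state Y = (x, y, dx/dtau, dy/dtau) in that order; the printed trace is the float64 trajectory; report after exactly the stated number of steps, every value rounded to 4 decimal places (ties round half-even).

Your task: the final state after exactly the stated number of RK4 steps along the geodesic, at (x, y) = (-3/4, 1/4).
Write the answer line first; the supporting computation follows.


Answer: x = -0.7366, y = 0.3461, dx/dtau = 0.0107, dy/dtau = 0.4507

f(Y) = (dx/dtau, dy/dtau, -Gamma^x_ij Y'^i Y'^j, -Gamma^y_ij Y'^i Y'^j) with the Gammas evaluated at the stage position; h = 0.100000; intermediate values shown to 6 dp
step 0: x = -0.7500, y = 0.2500, dx/dtau = 0.1250, dy/dtau = 0.5000
step 1:
  k1: at (x, y) = (-0.750000, 0.250000), (dx/dtau, dy/dtau) = (0.125000, 0.500000); Gamma_xxx = -7.610115, Gamma_xxy = 0.835257, Gamma_xyy = 2.227351, Gamma_yxx = -1.087159, Gamma_yxy = 0.119322, Gamma_yyy = 0.318193; k1 = (0.125000, 0.500000, -0.542337, -0.077477)
  k2: at (x, y) = (-0.743750, 0.275000), (dx/dtau, dy/dtau) = (0.097883, 0.496126); Gamma_xxx = -7.268907, Gamma_xxy = 0.796686, Gamma_xyy = 2.376387, Gamma_yxx = -2.102227, Gamma_yxy = 0.230408, Gamma_yyy = 0.687270; k2 = (0.097883, 0.496126, -0.592660, -0.171402)
  k3: at (x, y) = (-0.745106, 0.274806), (dx/dtau, dy/dtau) = (0.095367, 0.491430); Gamma_xxx = -7.325870, Gamma_xxy = 0.801938, Gamma_xyy = 2.381675, Gamma_yxx = -2.048831, Gamma_yxy = 0.224278, Gamma_yyy = 0.666085; k3 = (0.095367, 0.491430, -0.583722, -0.163250)
  k4: at (x, y) = (-0.740463, 0.299143), (dx/dtau, dy/dtau) = (0.066628, 0.483675); Gamma_xxx = -6.911807, Gamma_xxy = 0.754543, Gamma_xyy = 2.470057, Gamma_yxx = -2.997008, Gamma_yxy = 0.327175, Gamma_yyy = 1.071034; k4 = (0.066628, 0.483675, -0.595798, -0.258342)
  Y <- Y + (h/6)(k1 + 2k2 + 2k3 + k4): x = -0.7404, y = 0.2993, dx/dtau = 0.0668, dy/dtau = 0.4832
step 2:
  k1: at (x, y) = (-0.740365, 0.299313), (dx/dtau, dy/dtau) = (0.066818, 0.483248); Gamma_xxx = -6.905276, Gamma_xxy = 0.753863, Gamma_xyy = 2.469895, Gamma_yxx = -3.006206, Gamma_yxy = 0.328194, Gamma_yyy = 1.075267; k1 = (0.066818, 0.483248, -0.594645, -0.258878)
  k2: at (x, y) = (-0.737024, 0.323476), (dx/dtau, dy/dtau) = (0.037086, 0.470304); Gamma_xxx = -6.427816, Gamma_xxy = 0.698985, Gamma_xyy = 2.497455, Gamma_yxx = -3.827181, Gamma_yxy = 0.416182, Gamma_yyy = 1.487008; k2 = (0.037086, 0.470304, -0.567944, -0.338159)
  k3: at (x, y) = (-0.738510, 0.322828), (dx/dtau, dy/dtau) = (0.038421, 0.466340); Gamma_xxx = -6.513116, Gamma_xxy = 0.707392, Gamma_xyy = 2.512293, Gamma_yxx = -3.745945, Gamma_yxy = 0.406849, Gamma_yyy = 1.444917; k3 = (0.038421, 0.466340, -0.562090, -0.323280)
  k4: at (x, y) = (-0.736522, 0.345947), (dx/dtau, dy/dtau) = (0.010609, 0.450920); Gamma_xxx = -6.039080, Gamma_xxy = 0.652695, Gamma_xyy = 2.497463, Gamma_yxx = -4.360958, Gamma_yxy = 0.471326, Gamma_yyy = 1.803475; k4 = (0.010609, 0.450920, -0.513371, -0.370717)
  Y <- Y + (h/6)(k1 + 2k2 + 2k3 + k4): x = -0.7366, y = 0.3461, dx/dtau = 0.0107, dy/dtau = 0.4507


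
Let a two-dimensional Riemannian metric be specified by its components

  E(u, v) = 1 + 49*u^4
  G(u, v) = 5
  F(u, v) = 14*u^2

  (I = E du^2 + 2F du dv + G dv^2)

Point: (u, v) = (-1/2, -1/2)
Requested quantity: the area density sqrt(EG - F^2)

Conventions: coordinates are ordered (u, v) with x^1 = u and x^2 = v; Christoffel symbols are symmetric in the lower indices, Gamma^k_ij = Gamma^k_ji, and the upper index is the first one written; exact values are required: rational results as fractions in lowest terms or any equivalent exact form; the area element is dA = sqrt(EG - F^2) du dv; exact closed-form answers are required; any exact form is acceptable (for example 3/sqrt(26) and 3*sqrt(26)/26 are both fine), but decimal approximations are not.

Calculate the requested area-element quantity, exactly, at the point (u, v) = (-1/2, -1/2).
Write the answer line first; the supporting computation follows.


Answer: sqrt(EG - F^2) = sqrt(129)/4

E = 65/16, F = 7/2, G = 5; EG - F^2 = 129/16


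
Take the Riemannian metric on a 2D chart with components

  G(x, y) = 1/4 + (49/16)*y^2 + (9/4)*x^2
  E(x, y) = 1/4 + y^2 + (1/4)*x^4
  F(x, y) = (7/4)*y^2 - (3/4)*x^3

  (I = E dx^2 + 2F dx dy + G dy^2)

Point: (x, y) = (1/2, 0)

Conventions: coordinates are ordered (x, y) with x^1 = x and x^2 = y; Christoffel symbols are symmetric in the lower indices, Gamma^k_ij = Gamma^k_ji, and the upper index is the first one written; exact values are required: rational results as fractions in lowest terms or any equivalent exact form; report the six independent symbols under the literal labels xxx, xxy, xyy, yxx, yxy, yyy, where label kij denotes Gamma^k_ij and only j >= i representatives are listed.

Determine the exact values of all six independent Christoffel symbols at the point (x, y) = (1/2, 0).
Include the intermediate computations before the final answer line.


E = 17/64, F = -3/32, G = 13/16 at the point
E_x = 1/8, E_y = 0, F_x = -9/16, F_y = 0, G_x = 9/4, G_y = 0
EG - F^2 = 53/256;  g^inv = (256/53) * [[13/16, 3/32], [3/32, 17/64]]
first-kind symbols [ij,l] = (1/2)(d_i g_jl + d_j g_il - d_l g_ij): [xx,x] = E_x/2 = 1/16, [xx,y] = F_x - E_y/2 = -9/16, [xy,x] = E_y/2 = 0, [xy,y] = G_x/2 = 9/8, [yy,x] = F_y - G_x/2 = -9/8, [yy,y] = G_y/2 = 0
Gamma^x_ij = (G*[ij,x] - F*[ij,y])/(EG - F^2), Gamma^y_ij = (E*[ij,y] - F*[ij,x])/(EG - F^2)

Answer: Gamma_xxx = -1/106, Gamma_xxy = 27/53, Gamma_xyy = -234/53, Gamma_yxx = -147/212, Gamma_yxy = 153/106, Gamma_yyy = -27/53


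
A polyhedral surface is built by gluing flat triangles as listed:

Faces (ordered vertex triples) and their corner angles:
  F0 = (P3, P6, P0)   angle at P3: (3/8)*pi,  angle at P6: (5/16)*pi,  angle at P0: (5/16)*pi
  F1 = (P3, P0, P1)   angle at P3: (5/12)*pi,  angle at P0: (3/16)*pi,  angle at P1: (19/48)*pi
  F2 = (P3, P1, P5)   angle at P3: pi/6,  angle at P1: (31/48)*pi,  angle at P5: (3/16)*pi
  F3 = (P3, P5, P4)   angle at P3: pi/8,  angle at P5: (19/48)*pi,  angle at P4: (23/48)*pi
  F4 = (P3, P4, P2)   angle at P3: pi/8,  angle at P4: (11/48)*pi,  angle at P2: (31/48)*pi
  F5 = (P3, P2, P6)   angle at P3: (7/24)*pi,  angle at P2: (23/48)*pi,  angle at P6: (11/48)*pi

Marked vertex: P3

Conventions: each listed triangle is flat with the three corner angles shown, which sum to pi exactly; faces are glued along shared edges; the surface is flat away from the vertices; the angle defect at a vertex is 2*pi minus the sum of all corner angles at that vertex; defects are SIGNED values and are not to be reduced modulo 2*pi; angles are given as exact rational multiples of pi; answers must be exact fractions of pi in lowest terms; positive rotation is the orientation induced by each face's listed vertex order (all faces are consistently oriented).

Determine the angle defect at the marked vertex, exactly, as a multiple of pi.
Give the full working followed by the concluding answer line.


Sum of corner angles at P3: (3/2)*pi
defect = 2*pi - (3/2)*pi

Answer: defect(P3) = pi/2


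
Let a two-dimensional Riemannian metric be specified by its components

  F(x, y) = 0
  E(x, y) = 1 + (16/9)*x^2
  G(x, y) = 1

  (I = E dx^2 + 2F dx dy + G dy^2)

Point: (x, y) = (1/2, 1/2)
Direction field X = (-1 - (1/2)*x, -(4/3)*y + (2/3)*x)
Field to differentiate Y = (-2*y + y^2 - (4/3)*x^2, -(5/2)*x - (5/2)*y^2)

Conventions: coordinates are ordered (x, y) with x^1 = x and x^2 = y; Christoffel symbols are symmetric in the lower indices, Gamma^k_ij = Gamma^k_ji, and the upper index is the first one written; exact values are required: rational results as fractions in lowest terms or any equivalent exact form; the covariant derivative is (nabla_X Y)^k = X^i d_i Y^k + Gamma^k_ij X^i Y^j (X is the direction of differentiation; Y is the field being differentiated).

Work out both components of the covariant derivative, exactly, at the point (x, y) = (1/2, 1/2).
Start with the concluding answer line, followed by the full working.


Answer: (nabla_X Y)^x = 17/6, (nabla_X Y)^y = 95/24

E = 13/9, F = 0, G = 1 at the point
E_x = 16/9, E_y = 0, F_x = 0, F_y = 0, G_x = 0, G_y = 0
EG - F^2 = 13/9;  g^inv = (9/13) * [[1, 0], [0, 13/9]]
first-kind symbols [ij,l] = (1/2)(d_i g_jl + d_j g_il - d_l g_ij): [xx,x] = E_x/2 = 8/9, [xx,y] = F_x - E_y/2 = 0, [xy,x] = E_y/2 = 0, [xy,y] = G_x/2 = 0, [yy,x] = F_y - G_x/2 = 0, [yy,y] = G_y/2 = 0
Gamma^x_ij = (G*[ij,x] - F*[ij,y])/(EG - F^2), Gamma^y_ij = (E*[ij,y] - F*[ij,x])/(EG - F^2)
Gamma_xxx = 8/13, Gamma_xxy = 0, Gamma_xyy = 0, Gamma_yxx = 0, Gamma_yxy = 0, Gamma_yyy = 0
X = (-5/4, -1/3), Y = (-13/12, -15/8) at the point


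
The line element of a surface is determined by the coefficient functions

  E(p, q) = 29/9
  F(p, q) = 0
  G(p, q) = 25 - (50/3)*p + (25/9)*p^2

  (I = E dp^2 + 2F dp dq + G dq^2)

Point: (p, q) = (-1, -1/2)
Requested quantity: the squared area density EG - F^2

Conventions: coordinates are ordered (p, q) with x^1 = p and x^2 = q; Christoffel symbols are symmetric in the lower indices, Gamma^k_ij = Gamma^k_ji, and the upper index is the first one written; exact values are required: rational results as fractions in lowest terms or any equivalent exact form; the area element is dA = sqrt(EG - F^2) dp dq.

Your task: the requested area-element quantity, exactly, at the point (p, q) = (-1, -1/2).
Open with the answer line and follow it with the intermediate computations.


Answer: EG - F^2 = 11600/81

E = 29/9, F = 0, G = 400/9; EG - F^2 = 11600/81


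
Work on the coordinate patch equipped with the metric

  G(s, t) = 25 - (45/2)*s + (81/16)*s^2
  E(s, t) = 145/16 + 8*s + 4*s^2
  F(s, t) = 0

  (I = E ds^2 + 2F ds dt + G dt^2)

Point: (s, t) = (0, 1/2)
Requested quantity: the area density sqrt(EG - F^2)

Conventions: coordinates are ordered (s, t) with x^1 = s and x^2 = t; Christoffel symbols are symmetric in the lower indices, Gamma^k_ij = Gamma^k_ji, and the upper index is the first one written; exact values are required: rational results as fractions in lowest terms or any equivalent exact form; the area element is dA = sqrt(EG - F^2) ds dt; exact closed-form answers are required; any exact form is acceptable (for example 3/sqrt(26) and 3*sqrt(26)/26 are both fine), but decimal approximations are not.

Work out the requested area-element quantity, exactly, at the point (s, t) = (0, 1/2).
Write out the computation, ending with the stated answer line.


E = 145/16, F = 0, G = 25; EG - F^2 = 3625/16

Answer: sqrt(EG - F^2) = 5*sqrt(145)/4


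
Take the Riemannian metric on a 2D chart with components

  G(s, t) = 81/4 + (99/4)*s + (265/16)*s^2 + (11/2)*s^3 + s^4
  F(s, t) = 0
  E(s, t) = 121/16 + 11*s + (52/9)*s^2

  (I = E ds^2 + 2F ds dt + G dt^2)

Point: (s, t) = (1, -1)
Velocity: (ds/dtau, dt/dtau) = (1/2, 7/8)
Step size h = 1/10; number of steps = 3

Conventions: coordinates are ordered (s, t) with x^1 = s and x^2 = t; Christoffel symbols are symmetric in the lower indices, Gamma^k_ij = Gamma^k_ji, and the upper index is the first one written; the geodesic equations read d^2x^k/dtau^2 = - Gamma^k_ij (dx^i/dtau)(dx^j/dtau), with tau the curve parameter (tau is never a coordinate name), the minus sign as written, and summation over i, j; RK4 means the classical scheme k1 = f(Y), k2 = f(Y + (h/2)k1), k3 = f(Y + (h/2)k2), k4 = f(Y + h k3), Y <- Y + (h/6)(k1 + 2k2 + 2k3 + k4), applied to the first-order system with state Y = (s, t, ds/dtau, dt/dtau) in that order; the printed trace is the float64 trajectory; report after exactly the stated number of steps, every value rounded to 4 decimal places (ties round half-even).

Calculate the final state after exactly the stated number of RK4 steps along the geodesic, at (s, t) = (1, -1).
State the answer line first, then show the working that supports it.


Answer: s = 1.1917, t = -0.7625, ds/dtau = 0.7506, dt/dtau = 0.7040

f(Y) = (ds/dtau, dt/dtau, -Gamma^s_ij Y'^i Y'^j, -Gamma^t_ij Y'^i Y'^j) with the Gammas evaluated at the stage position; h = 0.100000; intermediate values shown to 6 dp
step 0: s = 1.0000, t = -1.0000, ds/dtau = 0.5000, dt/dtau = 0.8750
step 1:
  k1: at (s, t) = (1.000000, -1.000000), (ds/dtau, dt/dtau) = (0.500000, 0.875000); Gamma_sss = 0.463338, Gamma_sst = 0.000000, Gamma_stt = -1.609986, Gamma_tss = 0.000000, Gamma_tst = 0.575758, Gamma_ttt = 0.000000; k1 = (0.500000, 0.875000, 1.116811, -0.503788)
  k2: at (s, t) = (1.025000, -0.956250), (ds/dtau, dt/dtau) = (0.555841, 0.849811); Gamma_sss = 0.458581, Gamma_sst = 0.000000, Gamma_stt = -1.612870, Gamma_tss = 0.000000, Gamma_tst = 0.573520, Gamma_ttt = 0.000000; k2 = (0.555841, 0.849811, 1.023097, -0.541814)
  k3: at (s, t) = (1.027792, -0.957509), (ds/dtau, dt/dtau) = (0.551155, 0.847909); Gamma_sss = 0.458054, Gamma_sst = 0.000000, Gamma_stt = -1.613199, Gamma_tss = 0.000000, Gamma_tst = 0.573268, Gamma_ttt = 0.000000; k3 = (0.551155, 0.847909, 1.020666, -0.535810)
  k4: at (s, t) = (1.055115, -0.915209), (ds/dtau, dt/dtau) = (0.602067, 0.821419); Gamma_sss = 0.452960, Gamma_sst = 0.000000, Gamma_stt = -1.616503, Gamma_tss = 0.000000, Gamma_tst = 0.570796, Gamma_ttt = 0.000000; k4 = (0.602067, 0.821419, 0.926511, -0.564573)
  Y <- Y + (h/6)(k1 + 2k2 + 2k3 + k4): s = 1.0553, t = -0.9151, ds/dtau = 0.6022, dt/dtau = 0.8213
step 2:
  k1: at (s, t) = (1.055268, -0.915136), (ds/dtau, dt/dtau) = (0.602181, 0.821273); Gamma_sss = 0.452932, Gamma_sst = 0.000000, Gamma_stt = -1.616522, Gamma_tss = 0.000000, Gamma_tst = 0.570782, Gamma_ttt = 0.000000; k1 = (0.602181, 0.821273, 0.926084, -0.564566)
  k2: at (s, t) = (1.085377, -0.874072), (ds/dtau, dt/dtau) = (0.648485, 0.793045); Gamma_sss = 0.447431, Gamma_sst = 0.000000, Gamma_stt = -1.620323, Gamma_tss = 0.000000, Gamma_tst = 0.568031, Gamma_ttt = 0.000000; k2 = (0.648485, 0.793045, 0.830895, -0.584251)
  k3: at (s, t) = (1.087692, -0.875483), (ds/dtau, dt/dtau) = (0.643726, 0.792061); Gamma_sss = 0.447013, Gamma_sst = 0.000000, Gamma_stt = -1.620622, Gamma_tss = 0.000000, Gamma_tst = 0.567818, Gamma_ttt = 0.000000; k3 = (0.643726, 0.792061, 0.831479, -0.579027)
  k4: at (s, t) = (1.119640, -0.835930), (ds/dtau, dt/dtau) = (0.685329, 0.763371); Gamma_sss = 0.441311, Gamma_sst = 0.000000, Gamma_stt = -1.624847, Gamma_tss = 0.000000, Gamma_tst = 0.564871, Gamma_ttt = 0.000000; k4 = (0.685329, 0.763371, 0.739582, -0.591035)
  Y <- Y + (h/6)(k1 + 2k2 + 2k3 + k4): s = 1.1198, t = -0.8359, ds/dtau = 0.6854, dt/dtau = 0.7632
step 3:
  k1: at (s, t) = (1.119800, -0.835888), (ds/dtau, dt/dtau) = (0.685354, 0.763237); Gamma_sss = 0.441283, Gamma_sst = 0.000000, Gamma_stt = -1.624869, Gamma_tss = 0.000000, Gamma_tst = 0.564856, Gamma_ttt = 0.000000; k1 = (0.685354, 0.763237, 0.739261, -0.590939)
  k2: at (s, t) = (1.154068, -0.797726), (ds/dtau, dt/dtau) = (0.722317, 0.733690); Gamma_sss = 0.435308, Gamma_sst = 0.000000, Gamma_stt = -1.629597, Gamma_tss = 0.000000, Gamma_tst = 0.561668, Gamma_ttt = 0.000000; k2 = (0.722317, 0.733690, 0.650096, -0.595320)
  k3: at (s, t) = (1.155916, -0.799204), (ds/dtau, dt/dtau) = (0.717859, 0.733471); Gamma_sss = 0.434990, Gamma_sst = 0.000000, Gamma_stt = -1.629858, Gamma_tss = 0.000000, Gamma_tst = 0.561496, Gamma_ttt = 0.000000; k3 = (0.717859, 0.733471, 0.652671, -0.591287)
  k4: at (s, t) = (1.191586, -0.762541), (ds/dtau, dt/dtau) = (0.750621, 0.704108); Gamma_sss = 0.428928, Gamma_sst = 0.000000, Gamma_stt = -1.634999, Gamma_tss = 0.000000, Gamma_tst = 0.558151, Gamma_ttt = 0.000000; k4 = (0.750621, 0.704108, 0.568910, -0.589987)
  Y <- Y + (h/6)(k1 + 2k2 + 2k3 + k4): s = 1.1917, t = -0.7625, ds/dtau = 0.7506, dt/dtau = 0.7040


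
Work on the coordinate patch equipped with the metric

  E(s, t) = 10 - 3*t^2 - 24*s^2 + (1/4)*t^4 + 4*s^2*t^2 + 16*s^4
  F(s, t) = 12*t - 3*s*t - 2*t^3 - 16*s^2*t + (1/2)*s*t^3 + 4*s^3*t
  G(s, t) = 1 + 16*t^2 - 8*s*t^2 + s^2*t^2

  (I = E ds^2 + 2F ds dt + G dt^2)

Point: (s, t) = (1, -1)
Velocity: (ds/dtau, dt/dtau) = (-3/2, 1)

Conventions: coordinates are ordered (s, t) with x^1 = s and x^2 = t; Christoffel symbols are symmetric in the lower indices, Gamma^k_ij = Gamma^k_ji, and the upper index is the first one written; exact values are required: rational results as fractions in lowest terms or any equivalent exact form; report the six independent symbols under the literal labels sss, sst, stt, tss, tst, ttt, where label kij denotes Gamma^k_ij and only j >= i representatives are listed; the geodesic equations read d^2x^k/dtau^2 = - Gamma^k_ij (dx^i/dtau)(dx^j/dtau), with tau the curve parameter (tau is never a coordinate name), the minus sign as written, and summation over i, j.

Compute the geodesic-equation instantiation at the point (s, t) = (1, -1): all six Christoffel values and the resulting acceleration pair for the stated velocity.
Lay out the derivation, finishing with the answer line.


E = 13/4, F = 9/2, G = 10 at the point
E_s = 24, E_t = -3, F_s = 45/2, F_t = -15/2, G_s = -6, G_t = -18
EG - F^2 = 49/4;  g^inv = (4/49) * [[10, -9/2], [-9/2, 13/4]]
first-kind symbols [ij,l] = (1/2)(d_i g_jl + d_j g_il - d_l g_ij): [ss,s] = E_s/2 = 12, [ss,t] = F_s - E_t/2 = 24, [st,s] = E_t/2 = -3/2, [st,t] = G_s/2 = -3, [tt,s] = F_t - G_s/2 = -9/2, [tt,t] = G_t/2 = -9
Gamma^s_ij = (G*[ij,s] - F*[ij,t])/(EG - F^2), Gamma^t_ij = (E*[ij,t] - F*[ij,s])/(EG - F^2)
Gamma_sss = 48/49, Gamma_sst = -6/49, Gamma_stt = -18/49, Gamma_tss = 96/49, Gamma_tst = -12/49, Gamma_ttt = -36/49
d^2s/dtau^2 = -(Gamma_sss*(-3/2)^2 + 2*Gamma_sst*(-3/2)*(1) + Gamma_stt*(1)^2) = -108/49
d^2t/dtau^2 = -(Gamma_tss*(-3/2)^2 + 2*Gamma_tst*(-3/2)*(1) + Gamma_ttt*(1)^2) = -216/49

Answer: Gamma_sss = 48/49, Gamma_sst = -6/49, Gamma_stt = -18/49, Gamma_tss = 96/49, Gamma_tst = -12/49, Gamma_ttt = -36/49; accelerations (d^2s/dtau^2, d^2t/dtau^2) = (-108/49, -216/49)
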